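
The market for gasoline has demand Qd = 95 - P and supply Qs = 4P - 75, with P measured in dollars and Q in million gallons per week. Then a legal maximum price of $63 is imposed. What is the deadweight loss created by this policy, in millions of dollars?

0

Without the control the market clears where 95 - P = 4P - 75, i.e. P* = 34 and Q* = 61.
The ceiling of 63 is above the equilibrium price 34, so it is not binding; the market clears at P* = 34, Q* = 61.
Since the control does not bind, no trades are prevented and deadweight loss is zero.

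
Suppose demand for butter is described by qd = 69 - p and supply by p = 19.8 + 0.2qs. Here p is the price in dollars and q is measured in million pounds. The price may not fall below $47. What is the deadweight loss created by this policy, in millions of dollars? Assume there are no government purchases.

216.6

Rearranging supply gives qs = 5p - 99. Equilibrium: 69 - p = 5p - 99, so 168 = 6p and p* = 28, q* = 41.
The floor of 47 is above the equilibrium price 28, so it binds.
At p = 47: qd = 69 - 47 = 22 and qs = 5·47 - 99 = 136.
Quantity traded falls to 22. At q = 22 the demand price is 69 - 22 = 47 and the supply price is (99 + 22)/5 = 24.2.
Deadweight loss = ½ · (47 - 24.2) · (41 - 22) = ½ · 22.8 · 19 = 216.6.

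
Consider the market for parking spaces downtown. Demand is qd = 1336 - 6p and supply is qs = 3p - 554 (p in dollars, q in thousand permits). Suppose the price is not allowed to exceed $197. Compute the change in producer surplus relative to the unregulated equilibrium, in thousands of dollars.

Without the control the market clears where 1336 - 6p = 3p - 554, i.e. p* = 210 and q* = 76.
Because the ceiling (197) lies below the market-clearing price, it is binding.
At p = 197: qd = 1336 - 6·197 = 154 and qs = 3·197 - 554 = 37.
Producer surplus without the control is ½ · (210 - 554/3) · 76 = 2888/3.
With the ceiling, producers sell 37 units at 197, so PS = ½ · (197 - 554/3) · 37 = 1369/6.
Change in producer surplus = 1369/6 - 2888/3 = -734.5.

-734.5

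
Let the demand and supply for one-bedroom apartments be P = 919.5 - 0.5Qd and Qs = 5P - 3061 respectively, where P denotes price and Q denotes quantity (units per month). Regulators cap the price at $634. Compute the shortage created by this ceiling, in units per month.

462

Rearranging demand gives Qd = 1839 - 2P. Equilibrium: 1839 - 2P = 5P - 3061, so 4900 = 7P and P* = 700, Q* = 439.
Since 634 < 700, the ceiling is binding.
At P = 634: Qd = 1839 - 2·634 = 571 and Qs = 5·634 - 3061 = 109.
Shortage = Qd - Qs = 571 - 109 = 462.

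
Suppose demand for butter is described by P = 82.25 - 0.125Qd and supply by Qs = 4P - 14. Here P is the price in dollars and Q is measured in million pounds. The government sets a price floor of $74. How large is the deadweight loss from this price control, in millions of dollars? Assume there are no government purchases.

Rearranging demand gives Qd = 658 - 8P. Equilibrium: 658 - 8P = 4P - 14, so 672 = 12P and P* = 56, Q* = 210.
Since 74 > 56, the floor is binding.
At P = 74: Qd = 658 - 8·74 = 66 and Qs = 4·74 - 14 = 282.
Quantity traded falls to 66. At Q = 66 the demand price is (658 - 66)/8 = 74 and the supply price is (14 + 66)/4 = 20.
Deadweight loss = ½ · (74 - 20) · (210 - 66) = ½ · 54 · 144 = 3888.

3888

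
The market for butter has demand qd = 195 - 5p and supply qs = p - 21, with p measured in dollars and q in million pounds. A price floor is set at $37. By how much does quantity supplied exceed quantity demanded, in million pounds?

Without the control the market clears where 195 - 5p = p - 21, i.e. p* = 36 and q* = 15.
The floor of 37 is above the equilibrium price 36, so it binds.
At p = 37: qd = 195 - 5·37 = 10 and qs = 37 - 21 = 16.
Surplus = qs - qd = 16 - 10 = 6.

6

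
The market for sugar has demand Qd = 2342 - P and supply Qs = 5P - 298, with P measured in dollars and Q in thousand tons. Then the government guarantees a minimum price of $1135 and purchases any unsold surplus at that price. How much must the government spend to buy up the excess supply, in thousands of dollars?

4732950

Without the control the market clears where 2342 - P = 5P - 298, i.e. P* = 440 and Q* = 1902.
Because the floor (1135) lies above the market-clearing price, it is binding.
At P = 1135: Qd = 2342 - 1135 = 1207 and Qs = 5·1135 - 298 = 5377.
Surplus = Qs - Qd = 4170.
Government expenditure = surplus × support price = 4170 × 1135 = 4732950.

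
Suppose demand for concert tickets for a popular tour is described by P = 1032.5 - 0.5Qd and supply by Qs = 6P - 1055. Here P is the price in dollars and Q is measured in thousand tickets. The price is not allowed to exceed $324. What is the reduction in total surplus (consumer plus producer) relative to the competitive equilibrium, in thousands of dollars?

Rearranging demand gives Qd = 2065 - 2P. Equilibrium: 2065 - 2P = 6P - 1055, so 3120 = 8P and P* = 390, Q* = 1285.
Because the ceiling (324) lies below the market-clearing price, it is binding.
At P = 324: Qd = 2065 - 2·324 = 1417 and Qs = 6·324 - 1055 = 889.
Quantity traded falls to 889. At Q = 889 the demand price is (2065 - 889)/2 = 588 and the supply price is (1055 + 889)/6 = 324.
Deadweight loss = ½ · (588 - 324) · (1285 - 889) = ½ · 264 · 396 = 52272.

52272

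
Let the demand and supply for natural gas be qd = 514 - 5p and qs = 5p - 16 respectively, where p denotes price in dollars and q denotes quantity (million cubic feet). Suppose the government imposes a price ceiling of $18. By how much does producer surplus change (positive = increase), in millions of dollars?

-5652.5

In a free market, 514 - 5p = 5p - 16 gives the equilibrium p* = 53, q* = 249.
Since 18 < 53, the ceiling is binding.
At p = 18: qd = 514 - 5·18 = 424 and qs = 5·18 - 16 = 74.
Producer surplus without the control is ½ · (53 - 3.2) · 249 = 6200.1.
With the ceiling, producers sell 74 units at 18, so PS = ½ · (18 - 3.2) · 74 = 547.6.
Change in producer surplus = 547.6 - 6200.1 = -5652.5.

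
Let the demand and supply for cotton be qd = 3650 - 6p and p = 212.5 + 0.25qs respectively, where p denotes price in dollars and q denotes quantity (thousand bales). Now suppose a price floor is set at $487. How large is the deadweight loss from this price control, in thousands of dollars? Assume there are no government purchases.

Rearranging supply gives qs = 4p - 850. Setting quantity demanded equal to quantity supplied, 3650 - 6p = 4p - 850, gives p* = 450 and q* = 950.
Because the floor (487) lies above the market-clearing price, it is binding.
At p = 487: qd = 3650 - 6·487 = 728 and qs = 4·487 - 850 = 1098.
Quantity traded falls to 728. At q = 728 the demand price is (3650 - 728)/6 = 487 and the supply price is (850 + 728)/4 = 394.5.
Deadweight loss = ½ · (487 - 394.5) · (950 - 728) = ½ · 92.5 · 222 = 10267.5.

10267.5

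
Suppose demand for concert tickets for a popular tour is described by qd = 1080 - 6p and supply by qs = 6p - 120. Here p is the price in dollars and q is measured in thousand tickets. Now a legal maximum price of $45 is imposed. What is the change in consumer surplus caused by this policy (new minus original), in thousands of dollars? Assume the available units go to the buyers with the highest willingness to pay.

-825

Setting quantity demanded equal to quantity supplied, 1080 - 6p = 6p - 120, gives p* = 100 and q* = 480.
Since 45 < 100, the ceiling is binding.
At p = 45: qd = 1080 - 6·45 = 810 and qs = 6·45 - 120 = 150.
Consumer surplus without the control is ½ · (180 - 100) · 480 = 19200.
With the ceiling, 150 units are sold at 45 (assume they go to the highest-value buyers). The demand price at q = 150 is 155, so CS = ½ · [(180 - 45) + (155 - 45)] · 150 = 18375.
Change in consumer surplus = 18375 - 19200 = -825.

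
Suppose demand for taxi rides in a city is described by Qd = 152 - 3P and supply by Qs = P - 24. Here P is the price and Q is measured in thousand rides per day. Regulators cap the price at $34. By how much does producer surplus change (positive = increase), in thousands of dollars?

In a free market, 152 - 3P = P - 24 gives the equilibrium P* = 44, Q* = 20.
Because the ceiling (34) lies below the market-clearing price, it is binding.
At P = 34: Qd = 152 - 3·34 = 50 and Qs = 34 - 24 = 10.
Producer surplus without the control is ½ · (44 - 24) · 20 = 200.
With the ceiling, producers sell 10 units at 34, so PS = ½ · (34 - 24) · 10 = 50.
Change in producer surplus = 50 - 200 = -150.

-150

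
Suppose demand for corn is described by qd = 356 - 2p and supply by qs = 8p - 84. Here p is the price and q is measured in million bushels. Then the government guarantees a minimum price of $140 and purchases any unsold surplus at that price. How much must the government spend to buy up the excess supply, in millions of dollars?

Equilibrium: 356 - 2p = 8p - 84, so 440 = 10p and p* = 44, q* = 268.
The floor of 140 is above the equilibrium price 44, so it binds.
At p = 140: qd = 356 - 2·140 = 76 and qs = 8·140 - 84 = 1036.
Surplus = qs - qd = 960.
Government expenditure = surplus × support price = 960 × 140 = 134400.

134400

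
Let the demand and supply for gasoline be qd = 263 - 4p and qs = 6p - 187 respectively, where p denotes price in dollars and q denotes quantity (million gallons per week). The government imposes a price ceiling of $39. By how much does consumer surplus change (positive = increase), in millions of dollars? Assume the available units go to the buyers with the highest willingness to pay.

Equilibrium: 263 - 4p = 6p - 187, so 450 = 10p and p* = 45, q* = 83.
The ceiling of 39 is below the equilibrium price 45, so it binds.
At p = 39: qd = 263 - 4·39 = 107 and qs = 6·39 - 187 = 47.
Consumer surplus without the control is ½ · (65.75 - 45) · 83 = 861.125.
With the ceiling, 47 units are sold at 39 (assume they go to the highest-value buyers). The demand price at q = 47 is 54, so CS = ½ · [(65.75 - 39) + (54 - 39)] · 47 = 981.125.
Change in consumer surplus = 981.125 - 861.125 = 120.

120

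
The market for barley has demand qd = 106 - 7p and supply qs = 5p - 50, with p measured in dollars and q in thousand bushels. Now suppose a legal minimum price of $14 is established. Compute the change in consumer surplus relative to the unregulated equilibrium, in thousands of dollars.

In a free market, 106 - 7p = 5p - 50 gives the equilibrium p* = 13, q* = 15.
The floor of 14 is above the equilibrium price 13, so it binds.
At p = 14: qd = 106 - 7·14 = 8 and qs = 5·14 - 50 = 20.
Consumer surplus without the control is ½ · (106/7 - 13) · 15 = 225/14.
With the floor, consumers buy 8 units at 14, so CS = ½ · (106/7 - 14) · 8 = 32/7.
Change in consumer surplus = 32/7 - 225/14 = -11.5.

-11.5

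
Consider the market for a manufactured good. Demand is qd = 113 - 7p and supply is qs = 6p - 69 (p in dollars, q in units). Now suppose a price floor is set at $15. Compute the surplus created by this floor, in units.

Setting quantity demanded equal to quantity supplied, 113 - 7p = 6p - 69, gives p* = 14 and q* = 15.
The floor of 15 is above the equilibrium price 14, so it binds.
At p = 15: qd = 113 - 7·15 = 8 and qs = 6·15 - 69 = 21.
Surplus = qs - qd = 21 - 8 = 13.

13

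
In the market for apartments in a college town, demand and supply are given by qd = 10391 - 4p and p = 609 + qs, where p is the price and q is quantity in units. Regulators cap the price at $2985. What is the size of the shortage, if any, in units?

0

Rearranging supply gives qs = p - 609. Equilibrium: 10391 - 4p = p - 609, so 11000 = 5p and p* = 2200, q* = 1591.
The ceiling of 2985 is above the equilibrium price 2200, so it is not binding; the market clears at p* = 2200, q* = 1591.
Since the control does not bind, there is no shortage.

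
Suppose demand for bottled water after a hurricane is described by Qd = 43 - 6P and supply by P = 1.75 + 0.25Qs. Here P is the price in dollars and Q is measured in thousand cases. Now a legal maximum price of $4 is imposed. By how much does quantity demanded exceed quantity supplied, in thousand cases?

10

Rearranging supply gives Qs = 4P - 7. Without the control the market clears where 43 - 6P = 4P - 7, i.e. P* = 5 and Q* = 13.
The ceiling of 4 is below the equilibrium price 5, so it binds.
At P = 4: Qd = 43 - 6·4 = 19 and Qs = 4·4 - 7 = 9.
Shortage = Qd - Qs = 19 - 9 = 10.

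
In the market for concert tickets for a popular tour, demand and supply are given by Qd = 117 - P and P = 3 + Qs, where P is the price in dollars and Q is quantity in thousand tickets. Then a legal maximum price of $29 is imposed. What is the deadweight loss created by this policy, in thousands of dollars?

Rearranging supply gives Qs = P - 3. In a free market, 117 - P = P - 3 gives the equilibrium P* = 60, Q* = 57.
Since 29 < 60, the ceiling is binding.
At P = 29: Qd = 117 - 29 = 88 and Qs = 29 - 3 = 26.
Quantity traded falls to 26. At Q = 26 the demand price is 117 - 26 = 91 and the supply price is 3 + 26 = 29.
Deadweight loss = ½ · (91 - 29) · (57 - 26) = ½ · 62 · 31 = 961.

961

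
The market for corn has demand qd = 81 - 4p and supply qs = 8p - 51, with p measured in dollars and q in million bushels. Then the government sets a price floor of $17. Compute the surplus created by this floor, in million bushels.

72

Without the control the market clears where 81 - 4p = 8p - 51, i.e. p* = 11 and q* = 37.
The floor of 17 is above the equilibrium price 11, so it binds.
At p = 17: qd = 81 - 4·17 = 13 and qs = 8·17 - 51 = 85.
Surplus = qs - qd = 85 - 13 = 72.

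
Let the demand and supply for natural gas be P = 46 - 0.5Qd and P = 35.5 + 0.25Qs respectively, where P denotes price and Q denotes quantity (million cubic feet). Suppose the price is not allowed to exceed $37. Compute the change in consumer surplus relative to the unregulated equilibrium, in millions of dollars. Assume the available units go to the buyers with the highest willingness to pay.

Rearranging demand gives Qd = 92 - 2P; rearranging supply gives Qs = 4P - 142. Equilibrium: 92 - 2P = 4P - 142, so 234 = 6P and P* = 39, Q* = 14.
Because the ceiling (37) lies below the market-clearing price, it is binding.
At P = 37: Qd = 92 - 2·37 = 18 and Qs = 4·37 - 142 = 6.
Consumer surplus without the control is ½ · (46 - 39) · 14 = 49.
With the ceiling, 6 units are sold at 37 (assume they go to the highest-value buyers). The demand price at Q = 6 is 43, so CS = ½ · [(46 - 37) + (43 - 37)] · 6 = 45.
Change in consumer surplus = 45 - 49 = -4.

-4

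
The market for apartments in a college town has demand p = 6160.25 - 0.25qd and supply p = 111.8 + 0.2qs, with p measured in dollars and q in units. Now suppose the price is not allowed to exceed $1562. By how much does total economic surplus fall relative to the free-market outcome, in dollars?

8621122.5

Rearranging demand gives qd = 24641 - 4p; rearranging supply gives qs = 5p - 559. Setting quantity demanded equal to quantity supplied, 24641 - 4p = 5p - 559, gives p* = 2800 and q* = 13441.
Because the ceiling (1562) lies below the market-clearing price, it is binding.
At p = 1562: qd = 24641 - 4·1562 = 18393 and qs = 5·1562 - 559 = 7251.
Quantity traded falls to 7251. At q = 7251 the demand price is (24641 - 7251)/4 = 4347.5 and the supply price is (559 + 7251)/5 = 1562.
Deadweight loss = ½ · (4347.5 - 1562) · (13441 - 7251) = ½ · 2785.5 · 6190 = 8621122.5.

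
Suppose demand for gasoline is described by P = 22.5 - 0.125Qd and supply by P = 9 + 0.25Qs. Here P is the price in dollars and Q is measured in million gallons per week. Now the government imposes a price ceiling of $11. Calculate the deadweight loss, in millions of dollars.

Rearranging demand gives Qd = 180 - 8P; rearranging supply gives Qs = 4P - 36. Setting quantity demanded equal to quantity supplied, 180 - 8P = 4P - 36, gives P* = 18 and Q* = 36.
Because the ceiling (11) lies below the market-clearing price, it is binding.
At P = 11: Qd = 180 - 8·11 = 92 and Qs = 4·11 - 36 = 8.
Quantity traded falls to 8. At Q = 8 the demand price is (180 - 8)/8 = 21.5 and the supply price is (36 + 8)/4 = 11.
Deadweight loss = ½ · (21.5 - 11) · (36 - 8) = ½ · 10.5 · 28 = 147.

147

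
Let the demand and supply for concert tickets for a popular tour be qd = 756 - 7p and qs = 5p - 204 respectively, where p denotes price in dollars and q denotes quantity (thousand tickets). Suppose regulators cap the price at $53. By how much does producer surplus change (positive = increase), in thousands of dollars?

Without the control the market clears where 756 - 7p = 5p - 204, i.e. p* = 80 and q* = 196.
Because the ceiling (53) lies below the market-clearing price, it is binding.
At p = 53: qd = 756 - 7·53 = 385 and qs = 5·53 - 204 = 61.
Producer surplus without the control is ½ · (80 - 40.8) · 196 = 3841.6.
With the ceiling, producers sell 61 units at 53, so PS = ½ · (53 - 40.8) · 61 = 372.1.
Change in producer surplus = 372.1 - 3841.6 = -3469.5.

-3469.5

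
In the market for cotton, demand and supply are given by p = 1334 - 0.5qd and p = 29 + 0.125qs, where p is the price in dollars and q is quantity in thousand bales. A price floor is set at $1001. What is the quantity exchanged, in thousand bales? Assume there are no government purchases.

666

Rearranging demand gives qd = 2668 - 2p; rearranging supply gives qs = 8p - 232. In a free market, 2668 - 2p = 8p - 232 gives the equilibrium p* = 290, q* = 2088.
The floor of 1001 is above the equilibrium price 290, so it binds.
At p = 1001: qd = 2668 - 2·1001 = 666 and qs = 8·1001 - 232 = 7776.
The quantity actually transacted is the short side, demand: 666.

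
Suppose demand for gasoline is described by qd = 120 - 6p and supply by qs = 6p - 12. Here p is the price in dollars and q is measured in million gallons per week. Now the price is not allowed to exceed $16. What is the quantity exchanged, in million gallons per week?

Setting quantity demanded equal to quantity supplied, 120 - 6p = 6p - 12, gives p* = 11 and q* = 54.
The ceiling of 16 is above the equilibrium price 11, so it is not binding; the market clears at p* = 11, q* = 54.

54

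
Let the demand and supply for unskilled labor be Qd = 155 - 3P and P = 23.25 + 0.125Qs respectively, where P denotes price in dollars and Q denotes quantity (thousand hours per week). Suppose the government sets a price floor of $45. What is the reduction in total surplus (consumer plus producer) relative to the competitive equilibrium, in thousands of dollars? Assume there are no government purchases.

404.25

Rearranging supply gives Qs = 8P - 186. In a free market, 155 - 3P = 8P - 186 gives the equilibrium P* = 31, Q* = 62.
Since 45 > 31, the floor is binding.
At P = 45: Qd = 155 - 3·45 = 20 and Qs = 8·45 - 186 = 174.
Quantity traded falls to 20. At Q = 20 the demand price is (155 - 20)/3 = 45 and the supply price is (186 + 20)/8 = 25.75.
Deadweight loss = ½ · (45 - 25.75) · (62 - 20) = ½ · 19.25 · 42 = 404.25.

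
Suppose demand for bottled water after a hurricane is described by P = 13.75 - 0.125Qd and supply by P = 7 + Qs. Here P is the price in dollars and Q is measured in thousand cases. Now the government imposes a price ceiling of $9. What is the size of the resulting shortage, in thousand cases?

Rearranging demand gives Qd = 110 - 8P; rearranging supply gives Qs = P - 7. Without the control the market clears where 110 - 8P = P - 7, i.e. P* = 13 and Q* = 6.
Because the ceiling (9) lies below the market-clearing price, it is binding.
At P = 9: Qd = 110 - 8·9 = 38 and Qs = 9 - 7 = 2.
Shortage = Qd - Qs = 38 - 2 = 36.

36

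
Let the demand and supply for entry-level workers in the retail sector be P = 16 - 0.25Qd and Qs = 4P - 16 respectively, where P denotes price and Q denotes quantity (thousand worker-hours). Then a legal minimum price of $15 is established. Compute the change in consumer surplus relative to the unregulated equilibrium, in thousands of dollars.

Rearranging demand gives Qd = 64 - 4P. In a free market, 64 - 4P = 4P - 16 gives the equilibrium P* = 10, Q* = 24.
Since 15 > 10, the floor is binding.
At P = 15: Qd = 64 - 4·15 = 4 and Qs = 4·15 - 16 = 44.
Consumer surplus without the control is ½ · (16 - 10) · 24 = 72.
With the floor, consumers buy 4 units at 15, so CS = ½ · (16 - 15) · 4 = 2.
Change in consumer surplus = 2 - 72 = -70.

-70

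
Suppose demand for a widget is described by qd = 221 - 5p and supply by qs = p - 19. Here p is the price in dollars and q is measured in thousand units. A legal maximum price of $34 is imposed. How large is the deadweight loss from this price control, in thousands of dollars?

21.6

Equilibrium: 221 - 5p = p - 19, so 240 = 6p and p* = 40, q* = 21.
Because the ceiling (34) lies below the market-clearing price, it is binding.
At p = 34: qd = 221 - 5·34 = 51 and qs = 34 - 19 = 15.
Quantity traded falls to 15. At q = 15 the demand price is (221 - 15)/5 = 41.2 and the supply price is 19 + 15 = 34.
Deadweight loss = ½ · (41.2 - 34) · (21 - 15) = ½ · 7.2 · 6 = 21.6.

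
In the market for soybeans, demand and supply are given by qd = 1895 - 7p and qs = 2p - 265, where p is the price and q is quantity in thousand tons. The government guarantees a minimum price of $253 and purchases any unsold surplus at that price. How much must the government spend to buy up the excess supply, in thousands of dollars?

29601

Setting quantity demanded equal to quantity supplied, 1895 - 7p = 2p - 265, gives p* = 240 and q* = 215.
The floor of 253 is above the equilibrium price 240, so it binds.
At p = 253: qd = 1895 - 7·253 = 124 and qs = 2·253 - 265 = 241.
Surplus = qs - qd = 117.
Government expenditure = surplus × support price = 117 × 253 = 29601.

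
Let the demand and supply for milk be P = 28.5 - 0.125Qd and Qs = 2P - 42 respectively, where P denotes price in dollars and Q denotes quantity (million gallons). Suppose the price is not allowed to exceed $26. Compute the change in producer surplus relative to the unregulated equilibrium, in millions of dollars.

Rearranging demand gives Qd = 228 - 8P. Equilibrium: 228 - 8P = 2P - 42, so 270 = 10P and P* = 27, Q* = 12.
The ceiling of 26 is below the equilibrium price 27, so it binds.
At P = 26: Qd = 228 - 8·26 = 20 and Qs = 2·26 - 42 = 10.
Producer surplus without the control is ½ · (27 - 21) · 12 = 36.
With the ceiling, producers sell 10 units at 26, so PS = ½ · (26 - 21) · 10 = 25.
Change in producer surplus = 25 - 36 = -11.

-11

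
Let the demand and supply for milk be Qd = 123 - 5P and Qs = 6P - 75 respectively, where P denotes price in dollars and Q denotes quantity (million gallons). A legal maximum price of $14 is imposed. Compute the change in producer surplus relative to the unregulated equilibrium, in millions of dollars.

-84

In a free market, 123 - 5P = 6P - 75 gives the equilibrium P* = 18, Q* = 33.
The ceiling of 14 is below the equilibrium price 18, so it binds.
At P = 14: Qd = 123 - 5·14 = 53 and Qs = 6·14 - 75 = 9.
Producer surplus without the control is ½ · (18 - 12.5) · 33 = 90.75.
With the ceiling, producers sell 9 units at 14, so PS = ½ · (14 - 12.5) · 9 = 6.75.
Change in producer surplus = 6.75 - 90.75 = -84.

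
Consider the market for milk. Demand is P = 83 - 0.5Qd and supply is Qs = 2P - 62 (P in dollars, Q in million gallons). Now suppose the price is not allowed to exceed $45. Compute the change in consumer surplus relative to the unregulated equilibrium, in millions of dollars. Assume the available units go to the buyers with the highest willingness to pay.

192

Rearranging demand gives Qd = 166 - 2P. Without the control the market clears where 166 - 2P = 2P - 62, i.e. P* = 57 and Q* = 52.
Because the ceiling (45) lies below the market-clearing price, it is binding.
At P = 45: Qd = 166 - 2·45 = 76 and Qs = 2·45 - 62 = 28.
Consumer surplus without the control is ½ · (83 - 57) · 52 = 676.
With the ceiling, 28 units are sold at 45 (assume they go to the highest-value buyers). The demand price at Q = 28 is 69, so CS = ½ · [(83 - 45) + (69 - 45)] · 28 = 868.
Change in consumer surplus = 868 - 676 = 192.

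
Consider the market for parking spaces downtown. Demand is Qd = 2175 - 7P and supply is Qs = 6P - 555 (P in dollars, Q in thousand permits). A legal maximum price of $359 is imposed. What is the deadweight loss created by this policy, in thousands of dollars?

0

Equilibrium: 2175 - 7P = 6P - 555, so 2730 = 13P and P* = 210, Q* = 705.
Since 359 is above P* = 210, the ceiling does not bind and the free-market outcome prevails.
Since the control does not bind, no trades are prevented and deadweight loss is zero.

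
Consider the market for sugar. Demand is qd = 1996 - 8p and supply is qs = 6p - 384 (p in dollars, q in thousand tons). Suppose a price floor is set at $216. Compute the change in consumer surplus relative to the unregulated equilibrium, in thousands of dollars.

In a free market, 1996 - 8p = 6p - 384 gives the equilibrium p* = 170, q* = 636.
The floor of 216 is above the equilibrium price 170, so it binds.
At p = 216: qd = 1996 - 8·216 = 268 and qs = 6·216 - 384 = 912.
Consumer surplus without the control is ½ · (249.5 - 170) · 636 = 25281.
With the floor, consumers buy 268 units at 216, so CS = ½ · (249.5 - 216) · 268 = 4489.
Change in consumer surplus = 4489 - 25281 = -20792.

-20792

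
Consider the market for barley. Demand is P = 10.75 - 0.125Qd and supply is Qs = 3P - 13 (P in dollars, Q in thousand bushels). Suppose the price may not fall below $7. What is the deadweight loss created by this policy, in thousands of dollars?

Rearranging demand gives Qd = 86 - 8P. Equilibrium: 86 - 8P = 3P - 13, so 99 = 11P and P* = 9, Q* = 14.
The floor of 7 is below the equilibrium price 9, so it is not binding; the market clears at P* = 9, Q* = 14.
Since the control does not bind, no trades are prevented and deadweight loss is zero.

0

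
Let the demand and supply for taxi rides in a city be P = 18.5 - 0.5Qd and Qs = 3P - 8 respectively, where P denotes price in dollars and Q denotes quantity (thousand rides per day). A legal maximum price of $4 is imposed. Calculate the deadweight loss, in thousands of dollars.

93.75

Rearranging demand gives Qd = 37 - 2P. Equilibrium: 37 - 2P = 3P - 8, so 45 = 5P and P* = 9, Q* = 19.
Since 4 < 9, the ceiling is binding.
At P = 4: Qd = 37 - 2·4 = 29 and Qs = 3·4 - 8 = 4.
Quantity traded falls to 4. At Q = 4 the demand price is (37 - 4)/2 = 16.5 and the supply price is (8 + 4)/3 = 4.
Deadweight loss = ½ · (16.5 - 4) · (19 - 4) = ½ · 12.5 · 15 = 93.75.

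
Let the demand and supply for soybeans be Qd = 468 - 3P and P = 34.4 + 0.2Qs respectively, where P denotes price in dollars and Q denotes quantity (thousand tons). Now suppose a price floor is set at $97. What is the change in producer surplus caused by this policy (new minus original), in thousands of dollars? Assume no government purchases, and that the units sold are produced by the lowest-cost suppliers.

2748.9

Rearranging supply gives Qs = 5P - 172. Without the control the market clears where 468 - 3P = 5P - 172, i.e. P* = 80 and Q* = 228.
Since 97 > 80, the floor is binding.
At P = 97: Qd = 468 - 3·97 = 177 and Qs = 5·97 - 172 = 313.
Producer surplus without the control is ½ · (80 - 34.4) · 228 = 5198.4.
With the floor, 177 units are sold at 97. The supply price at Q = 177 is 69.8, so PS = ½ · [(97 - 34.4) + (97 - 69.8)] · 177 = 7947.3.
Change in producer surplus = 7947.3 - 5198.4 = 2748.9.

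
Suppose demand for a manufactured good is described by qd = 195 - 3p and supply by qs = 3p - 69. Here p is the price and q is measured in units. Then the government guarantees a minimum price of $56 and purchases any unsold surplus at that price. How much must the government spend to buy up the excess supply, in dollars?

Setting quantity demanded equal to quantity supplied, 195 - 3p = 3p - 69, gives p* = 44 and q* = 63.
Because the floor (56) lies above the market-clearing price, it is binding.
At p = 56: qd = 195 - 3·56 = 27 and qs = 3·56 - 69 = 99.
Surplus = qs - qd = 72.
Government expenditure = surplus × support price = 72 × 56 = 4032.

4032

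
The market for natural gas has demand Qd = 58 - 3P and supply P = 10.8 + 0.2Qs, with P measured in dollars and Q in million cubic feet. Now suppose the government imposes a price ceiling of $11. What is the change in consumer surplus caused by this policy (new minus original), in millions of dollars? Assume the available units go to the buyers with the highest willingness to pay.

Rearranging supply gives Qs = 5P - 54. In a free market, 58 - 3P = 5P - 54 gives the equilibrium P* = 14, Q* = 16.
Since 11 < 14, the ceiling is binding.
At P = 11: Qd = 58 - 3·11 = 25 and Qs = 5·11 - 54 = 1.
Consumer surplus without the control is ½ · (58/3 - 14) · 16 = 128/3.
With the ceiling, 1 units are sold at 11 (assume they go to the highest-value buyers). The demand price at Q = 1 is 19, so CS = ½ · [(58/3 - 11) + (19 - 11)] · 1 = 49/6.
Change in consumer surplus = 49/6 - 128/3 = -34.5.

-34.5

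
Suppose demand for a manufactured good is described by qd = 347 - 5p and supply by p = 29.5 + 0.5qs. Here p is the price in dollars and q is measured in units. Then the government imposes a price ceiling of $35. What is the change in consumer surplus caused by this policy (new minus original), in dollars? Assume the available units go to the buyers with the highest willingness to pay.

41.4

Rearranging supply gives qs = 2p - 59. Equilibrium: 347 - 5p = 2p - 59, so 406 = 7p and p* = 58, q* = 57.
Since 35 < 58, the ceiling is binding.
At p = 35: qd = 347 - 5·35 = 172 and qs = 2·35 - 59 = 11.
Consumer surplus without the control is ½ · (69.4 - 58) · 57 = 324.9.
With the ceiling, 11 units are sold at 35 (assume they go to the highest-value buyers). The demand price at q = 11 is 67.2, so CS = ½ · [(69.4 - 35) + (67.2 - 35)] · 11 = 366.3.
Change in consumer surplus = 366.3 - 324.9 = 41.4.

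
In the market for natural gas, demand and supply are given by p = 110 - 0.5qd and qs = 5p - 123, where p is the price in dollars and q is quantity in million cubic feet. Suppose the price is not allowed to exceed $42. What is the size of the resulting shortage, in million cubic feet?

Rearranging demand gives qd = 220 - 2p. Equilibrium: 220 - 2p = 5p - 123, so 343 = 7p and p* = 49, q* = 122.
Since 42 < 49, the ceiling is binding.
At p = 42: qd = 220 - 2·42 = 136 and qs = 5·42 - 123 = 87.
Shortage = qd - qs = 136 - 87 = 49.

49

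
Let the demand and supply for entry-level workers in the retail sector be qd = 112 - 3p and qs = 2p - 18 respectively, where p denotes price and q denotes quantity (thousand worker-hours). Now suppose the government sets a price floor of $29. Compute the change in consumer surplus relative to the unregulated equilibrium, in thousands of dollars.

-88.5

Setting quantity demanded equal to quantity supplied, 112 - 3p = 2p - 18, gives p* = 26 and q* = 34.
Since 29 > 26, the floor is binding.
At p = 29: qd = 112 - 3·29 = 25 and qs = 2·29 - 18 = 40.
Consumer surplus without the control is ½ · (112/3 - 26) · 34 = 578/3.
With the floor, consumers buy 25 units at 29, so CS = ½ · (112/3 - 29) · 25 = 625/6.
Change in consumer surplus = 625/6 - 578/3 = -88.5.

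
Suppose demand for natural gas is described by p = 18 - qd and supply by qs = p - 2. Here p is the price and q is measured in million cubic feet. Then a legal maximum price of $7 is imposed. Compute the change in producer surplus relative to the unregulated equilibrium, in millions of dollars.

Rearranging demand gives qd = 18 - p. Equilibrium: 18 - p = p - 2, so 20 = 2p and p* = 10, q* = 8.
Since 7 < 10, the ceiling is binding.
At p = 7: qd = 18 - 7 = 11 and qs = 7 - 2 = 5.
Producer surplus without the control is ½ · (10 - 2) · 8 = 32.
With the ceiling, producers sell 5 units at 7, so PS = ½ · (7 - 2) · 5 = 12.5.
Change in producer surplus = 12.5 - 32 = -19.5.

-19.5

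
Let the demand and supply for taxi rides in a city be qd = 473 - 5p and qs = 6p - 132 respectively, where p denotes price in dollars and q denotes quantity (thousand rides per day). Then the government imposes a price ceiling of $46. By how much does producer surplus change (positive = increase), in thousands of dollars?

In a free market, 473 - 5p = 6p - 132 gives the equilibrium p* = 55, q* = 198.
Since 46 < 55, the ceiling is binding.
At p = 46: qd = 473 - 5·46 = 243 and qs = 6·46 - 132 = 144.
Producer surplus without the control is ½ · (55 - 22) · 198 = 3267.
With the ceiling, producers sell 144 units at 46, so PS = ½ · (46 - 22) · 144 = 1728.
Change in producer surplus = 1728 - 3267 = -1539.

-1539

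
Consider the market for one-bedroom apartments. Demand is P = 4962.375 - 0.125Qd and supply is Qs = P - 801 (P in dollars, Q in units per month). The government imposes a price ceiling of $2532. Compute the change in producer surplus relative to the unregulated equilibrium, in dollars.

Rearranging demand gives Qd = 39699 - 8P. Setting quantity demanded equal to quantity supplied, 39699 - 8P = P - 801, gives P* = 4500 and Q* = 3699.
The ceiling of 2532 is below the equilibrium price 4500, so it binds.
At P = 2532: Qd = 39699 - 8·2532 = 19443 and Qs = 2532 - 801 = 1731.
Producer surplus without the control is ½ · (4500 - 801) · 3699 = 6841300.5.
With the ceiling, producers sell 1731 units at 2532, so PS = ½ · (2532 - 801) · 1731 = 1498180.5.
Change in producer surplus = 1498180.5 - 6841300.5 = -5343120.

-5343120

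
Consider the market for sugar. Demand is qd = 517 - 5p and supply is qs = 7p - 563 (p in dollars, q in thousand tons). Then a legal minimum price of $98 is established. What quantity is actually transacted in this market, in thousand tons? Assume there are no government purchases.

27

Equilibrium: 517 - 5p = 7p - 563, so 1080 = 12p and p* = 90, q* = 67.
Since 98 > 90, the floor is binding.
At p = 98: qd = 517 - 5·98 = 27 and qs = 7·98 - 563 = 123.
The quantity actually transacted is the short side, demand: 27.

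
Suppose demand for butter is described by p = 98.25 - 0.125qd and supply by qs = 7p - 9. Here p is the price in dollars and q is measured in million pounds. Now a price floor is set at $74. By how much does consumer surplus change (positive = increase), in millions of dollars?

-5838

Rearranging demand gives qd = 786 - 8p. In a free market, 786 - 8p = 7p - 9 gives the equilibrium p* = 53, q* = 362.
Because the floor (74) lies above the market-clearing price, it is binding.
At p = 74: qd = 786 - 8·74 = 194 and qs = 7·74 - 9 = 509.
Consumer surplus without the control is ½ · (98.25 - 53) · 362 = 8190.25.
With the floor, consumers buy 194 units at 74, so CS = ½ · (98.25 - 74) · 194 = 2352.25.
Change in consumer surplus = 2352.25 - 8190.25 = -5838.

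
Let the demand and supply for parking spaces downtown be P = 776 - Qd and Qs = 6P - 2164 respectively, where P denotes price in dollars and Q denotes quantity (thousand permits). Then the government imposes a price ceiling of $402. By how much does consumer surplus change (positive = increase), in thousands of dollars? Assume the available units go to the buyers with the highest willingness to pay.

-1368

Rearranging demand gives Qd = 776 - P. Setting quantity demanded equal to quantity supplied, 776 - P = 6P - 2164, gives P* = 420 and Q* = 356.
Because the ceiling (402) lies below the market-clearing price, it is binding.
At P = 402: Qd = 776 - 402 = 374 and Qs = 6·402 - 2164 = 248.
Consumer surplus without the control is ½ · (776 - 420) · 356 = 63368.
With the ceiling, 248 units are sold at 402 (assume they go to the highest-value buyers). The demand price at Q = 248 is 528, so CS = ½ · [(776 - 402) + (528 - 402)] · 248 = 62000.
Change in consumer surplus = 62000 - 63368 = -1368.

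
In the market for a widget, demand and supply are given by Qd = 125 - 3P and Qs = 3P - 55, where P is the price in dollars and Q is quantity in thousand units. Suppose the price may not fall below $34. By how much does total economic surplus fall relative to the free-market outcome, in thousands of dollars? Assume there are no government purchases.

48

Equilibrium: 125 - 3P = 3P - 55, so 180 = 6P and P* = 30, Q* = 35.
Because the floor (34) lies above the market-clearing price, it is binding.
At P = 34: Qd = 125 - 3·34 = 23 and Qs = 3·34 - 55 = 47.
Quantity traded falls to 23. At Q = 23 the demand price is (125 - 23)/3 = 34 and the supply price is (55 + 23)/3 = 26.
Deadweight loss = ½ · (34 - 26) · (35 - 23) = ½ · 8 · 12 = 48.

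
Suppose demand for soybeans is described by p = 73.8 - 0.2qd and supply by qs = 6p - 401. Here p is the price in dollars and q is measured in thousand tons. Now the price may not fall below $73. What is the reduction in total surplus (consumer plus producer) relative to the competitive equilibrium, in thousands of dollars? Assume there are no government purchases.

Rearranging demand gives qd = 369 - 5p. Equilibrium: 369 - 5p = 6p - 401, so 770 = 11p and p* = 70, q* = 19.
Since 73 > 70, the floor is binding.
At p = 73: qd = 369 - 5·73 = 4 and qs = 6·73 - 401 = 37.
Quantity traded falls to 4. At q = 4 the demand price is (369 - 4)/5 = 73 and the supply price is (401 + 4)/6 = 67.5.
Deadweight loss = ½ · (73 - 67.5) · (19 - 4) = ½ · 5.5 · 15 = 41.25.

41.25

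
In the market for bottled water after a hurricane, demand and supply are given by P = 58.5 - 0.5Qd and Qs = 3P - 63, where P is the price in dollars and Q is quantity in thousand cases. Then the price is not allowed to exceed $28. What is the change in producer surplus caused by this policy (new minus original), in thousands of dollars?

-264

Rearranging demand gives Qd = 117 - 2P. Setting quantity demanded equal to quantity supplied, 117 - 2P = 3P - 63, gives P* = 36 and Q* = 45.
Because the ceiling (28) lies below the market-clearing price, it is binding.
At P = 28: Qd = 117 - 2·28 = 61 and Qs = 3·28 - 63 = 21.
Producer surplus without the control is ½ · (36 - 21) · 45 = 337.5.
With the ceiling, producers sell 21 units at 28, so PS = ½ · (28 - 21) · 21 = 73.5.
Change in producer surplus = 73.5 - 337.5 = -264.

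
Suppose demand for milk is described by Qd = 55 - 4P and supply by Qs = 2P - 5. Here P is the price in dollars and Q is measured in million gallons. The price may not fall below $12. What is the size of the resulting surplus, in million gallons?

Equilibrium: 55 - 4P = 2P - 5, so 60 = 6P and P* = 10, Q* = 15.
Because the floor (12) lies above the market-clearing price, it is binding.
At P = 12: Qd = 55 - 4·12 = 7 and Qs = 2·12 - 5 = 19.
Surplus = Qs - Qd = 19 - 7 = 12.

12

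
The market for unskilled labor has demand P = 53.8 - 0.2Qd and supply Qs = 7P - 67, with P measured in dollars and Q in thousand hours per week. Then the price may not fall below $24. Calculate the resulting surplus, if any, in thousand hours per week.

0

Rearranging demand gives Qd = 269 - 5P. Without the control the market clears where 269 - 5P = 7P - 67, i.e. P* = 28 and Q* = 129.
The floor of 24 is below the equilibrium price 28, so it is not binding; the market clears at P* = 28, Q* = 129.
Since the control does not bind, there is no surplus.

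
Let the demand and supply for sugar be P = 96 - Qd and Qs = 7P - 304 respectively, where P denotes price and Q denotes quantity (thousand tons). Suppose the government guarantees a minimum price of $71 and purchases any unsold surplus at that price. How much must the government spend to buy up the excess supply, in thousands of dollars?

11928

Rearranging demand gives Qd = 96 - P. Setting quantity demanded equal to quantity supplied, 96 - P = 7P - 304, gives P* = 50 and Q* = 46.
The floor of 71 is above the equilibrium price 50, so it binds.
At P = 71: Qd = 96 - 71 = 25 and Qs = 7·71 - 304 = 193.
Surplus = Qs - Qd = 168.
Government expenditure = surplus × support price = 168 × 71 = 11928.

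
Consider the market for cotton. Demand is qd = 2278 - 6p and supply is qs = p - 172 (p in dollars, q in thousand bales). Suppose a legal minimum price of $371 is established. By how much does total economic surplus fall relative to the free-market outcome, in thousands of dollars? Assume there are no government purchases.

9261

Setting quantity demanded equal to quantity supplied, 2278 - 6p = p - 172, gives p* = 350 and q* = 178.
Because the floor (371) lies above the market-clearing price, it is binding.
At p = 371: qd = 2278 - 6·371 = 52 and qs = 371 - 172 = 199.
Quantity traded falls to 52. At q = 52 the demand price is (2278 - 52)/6 = 371 and the supply price is 172 + 52 = 224.
Deadweight loss = ½ · (371 - 224) · (178 - 52) = ½ · 147 · 126 = 9261.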